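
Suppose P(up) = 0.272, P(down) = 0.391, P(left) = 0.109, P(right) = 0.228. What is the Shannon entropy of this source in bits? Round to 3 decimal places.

H = −Σ pᵢ log₂ pᵢ.
−0.272·log₂(0.272) = 0.5109
−0.391·log₂(0.391) = 0.5297
−0.109·log₂(0.109) = 0.3485
−0.228·log₂(0.228) = 0.4863
Sum ≈ 1.8755 → 1.875 bits.

1.875 bits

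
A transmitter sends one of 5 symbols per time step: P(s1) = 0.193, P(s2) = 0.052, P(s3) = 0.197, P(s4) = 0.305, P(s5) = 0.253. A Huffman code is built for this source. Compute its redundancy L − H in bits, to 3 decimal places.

0.079 bits

Entropy H = −Σ p log₂ p ≈ 2.1657 bits.
Huffman merges: 13/250+193/1000→49/200; 197/1000+49/200→221/500; 253/1000+61/200→279/500; 221/500+279/500→1. L = 449/200 ≈ 2.2450.
L − H = 2.2450 − 2.1657 = 0.079 bits.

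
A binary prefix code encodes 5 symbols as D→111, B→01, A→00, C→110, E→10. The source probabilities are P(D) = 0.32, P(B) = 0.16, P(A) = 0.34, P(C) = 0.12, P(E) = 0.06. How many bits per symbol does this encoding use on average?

2.44 bits/symbol

L̄ = Σ pᵢ·ℓᵢ = 0.32·3 + 0.16·2 + 0.34·2 + 0.12·3 + 0.06·2 = 2.44 bits/symbol.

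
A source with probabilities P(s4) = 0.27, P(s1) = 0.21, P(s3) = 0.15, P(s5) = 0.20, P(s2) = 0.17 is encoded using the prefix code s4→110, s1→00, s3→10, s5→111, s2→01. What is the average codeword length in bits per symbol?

2.47 bits/symbol

L̄ = Σ pᵢ·ℓᵢ = 0.27·3 + 0.21·2 + 0.15·2 + 0.20·3 + 0.17·2 = 2.47 bits/symbol.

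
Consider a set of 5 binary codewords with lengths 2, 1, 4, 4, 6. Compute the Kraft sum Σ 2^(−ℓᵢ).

0.890625

With common denominator 2^6 = 64: Σ 2^(−ℓᵢ) = 16/64 + 32/64 + 4/64 + 4/64 + 1/64 = 57/64 = 0.890625.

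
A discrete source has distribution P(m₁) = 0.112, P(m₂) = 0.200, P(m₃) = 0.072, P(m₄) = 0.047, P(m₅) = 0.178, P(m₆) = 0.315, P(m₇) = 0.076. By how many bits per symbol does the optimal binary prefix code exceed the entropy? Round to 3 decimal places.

Entropy H = −Σ p log₂ p ≈ 2.5495 bits.
Huffman merges: 47/1000+9/125→119/1000; 19/250+14/125→47/250; 119/1000+89/500→297/1000; 47/250+1/5→97/250; 297/1000+63/200→153/250; 97/250+153/250→1. L = 651/250 ≈ 2.6040.
L − H = 2.6040 − 2.5495 = 0.054 bits.

0.054 bits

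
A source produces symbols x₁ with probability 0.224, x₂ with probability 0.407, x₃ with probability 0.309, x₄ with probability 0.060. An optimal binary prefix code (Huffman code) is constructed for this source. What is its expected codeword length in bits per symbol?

1.877 bits/symbol

Repeatedly combine the two least-probable nodes; the expected code length is the sum of the merged weights.
merge 3/50 + 28/125 → 71/250
merge 71/250 + 309/1000 → 593/1000
merge 407/1000 + 593/1000 → 1
L = 71/250 + 593/1000 + 1 = 1877/1000 = 1.877 bits/symbol.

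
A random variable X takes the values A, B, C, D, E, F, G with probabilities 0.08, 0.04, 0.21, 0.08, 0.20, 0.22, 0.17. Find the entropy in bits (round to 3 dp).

2.621 bits

H = −Σ pᵢ log₂ pᵢ.
−0.08·log₂(0.08) = 0.2915
−0.04·log₂(0.04) = 0.1858
−0.21·log₂(0.21) = 0.4728
−0.08·log₂(0.08) = 0.2915
−0.20·log₂(0.20) = 0.4644
−0.22·log₂(0.22) = 0.4806
−0.17·log₂(0.17) = 0.4346
Sum ≈ 2.6211 → 2.621 bits.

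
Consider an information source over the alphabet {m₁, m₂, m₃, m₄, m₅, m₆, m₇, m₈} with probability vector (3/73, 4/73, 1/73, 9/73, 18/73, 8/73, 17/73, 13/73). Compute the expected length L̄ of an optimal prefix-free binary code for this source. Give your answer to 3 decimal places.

Repeatedly combine the two least-probable nodes; the expected code length is the sum of the merged weights.
merge 1/73 + 3/73 → 4/73
merge 4/73 + 4/73 → 8/73
merge 8/73 + 8/73 → 16/73
merge 9/73 + 13/73 → 22/73
merge 16/73 + 17/73 → 33/73
merge 18/73 + 22/73 → 40/73
merge 33/73 + 40/73 → 1
L = 4/73 + 8/73 + 16/73 + 22/73 + 33/73 + 40/73 + 1 = 196/73 ≈ 2.685 bits/symbol.

2.685 bits/symbol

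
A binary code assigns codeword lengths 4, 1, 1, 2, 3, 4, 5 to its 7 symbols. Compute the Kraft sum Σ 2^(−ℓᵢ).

1.53125

With common denominator 2^5 = 32: Σ 2^(−ℓᵢ) = 2/32 + 16/32 + 16/32 + 8/32 + 4/32 + 2/32 + 1/32 = 49/32 = 1.53125.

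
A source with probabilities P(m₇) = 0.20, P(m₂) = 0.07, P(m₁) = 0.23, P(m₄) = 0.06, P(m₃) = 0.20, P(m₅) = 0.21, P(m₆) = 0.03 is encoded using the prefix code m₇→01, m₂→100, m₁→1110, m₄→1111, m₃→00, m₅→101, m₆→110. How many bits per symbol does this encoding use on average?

2.89 bits/symbol

L̄ = Σ pᵢ·ℓᵢ = 0.20·2 + 0.07·3 + 0.23·4 + 0.06·4 + 0.20·2 + 0.21·3 + 0.03·3 = 2.89 bits/symbol.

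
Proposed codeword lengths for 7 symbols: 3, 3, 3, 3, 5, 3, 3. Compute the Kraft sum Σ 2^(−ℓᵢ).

With common denominator 2^5 = 32: Σ 2^(−ℓᵢ) = 4/32 + 4/32 + 4/32 + 4/32 + 1/32 + 4/32 + 4/32 = 25/32 = 0.78125.

0.78125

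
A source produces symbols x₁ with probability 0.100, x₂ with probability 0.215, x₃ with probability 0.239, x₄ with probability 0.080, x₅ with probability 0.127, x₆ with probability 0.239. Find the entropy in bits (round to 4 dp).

2.4656 bits

H = −Σ pᵢ log₂ pᵢ.
−0.100·log₂(0.100) = 0.3322
−0.215·log₂(0.215) = 0.4768
−0.239·log₂(0.239) = 0.4935
−0.080·log₂(0.080) = 0.2915
−0.127·log₂(0.127) = 0.3781
−0.239·log₂(0.239) = 0.4935
Sum ≈ 2.4656 → 2.4656 bits.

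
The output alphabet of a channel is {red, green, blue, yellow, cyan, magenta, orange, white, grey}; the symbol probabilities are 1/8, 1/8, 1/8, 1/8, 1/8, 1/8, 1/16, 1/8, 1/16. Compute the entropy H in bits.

3.125 bits

Each probability is a power of 1/2, so log₂(1/p) is an integer.
H = Σ p·log₂(1/p) = 1/8·3 + 1/8·3 + 1/8·3 + 1/8·3 + 1/8·3 + 1/8·3 + 1/16·4 + 1/8·3 + 1/16·4 = 3.125 bits.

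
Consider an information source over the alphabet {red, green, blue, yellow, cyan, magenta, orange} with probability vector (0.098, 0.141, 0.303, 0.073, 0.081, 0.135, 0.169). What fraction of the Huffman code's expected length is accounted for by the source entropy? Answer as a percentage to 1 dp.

Entropy H = −Σ p log₂ p ≈ 2.6417 bits.
Huffman merges: 73/1000+81/1000→77/500; 49/500+27/200→233/1000; 141/1000+77/500→59/200; 169/1000+233/1000→201/500; 59/200+303/1000→299/500; 201/500+299/500→1. L = 1341/500 ≈ 2.6820.
Efficiency = H/L = 2.6417/2.6820 = 98.5%.

98.5%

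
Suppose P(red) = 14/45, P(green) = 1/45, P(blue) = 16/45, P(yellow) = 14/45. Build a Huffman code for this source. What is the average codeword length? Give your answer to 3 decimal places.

Repeatedly combine the two least-probable nodes; the expected code length is the sum of the merged weights.
merge 1/45 + 14/45 → 1/3
merge 14/45 + 1/3 → 29/45
merge 16/45 + 29/45 → 1
L = 1/3 + 29/45 + 1 = 89/45 ≈ 1.978 bits/symbol.

1.978 bits/symbol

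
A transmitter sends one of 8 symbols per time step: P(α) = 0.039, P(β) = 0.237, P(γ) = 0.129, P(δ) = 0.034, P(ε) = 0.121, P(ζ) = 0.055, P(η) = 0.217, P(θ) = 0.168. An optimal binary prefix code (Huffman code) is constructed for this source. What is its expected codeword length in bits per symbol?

Repeatedly combine the two least-probable nodes; the expected code length is the sum of the merged weights.
merge 17/500 + 39/1000 → 73/1000
merge 11/200 + 73/1000 → 16/125
merge 121/1000 + 16/125 → 249/1000
merge 129/1000 + 21/125 → 297/1000
merge 217/1000 + 237/1000 → 227/500
merge 249/1000 + 297/1000 → 273/500
merge 227/500 + 273/500 → 1
L = 73/1000 + 16/125 + 249/1000 + 297/1000 + 227/500 + 273/500 + 1 = 2747/1000 = 2.747 bits/symbol.

2.747 bits/symbol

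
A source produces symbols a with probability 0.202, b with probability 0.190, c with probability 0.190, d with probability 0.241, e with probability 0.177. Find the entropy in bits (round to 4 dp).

H = −Σ pᵢ log₂ pᵢ.
−0.202·log₂(0.202) = 0.4661
−0.190·log₂(0.190) = 0.4552
−0.190·log₂(0.190) = 0.4552
−0.241·log₂(0.241) = 0.4947
−0.177·log₂(0.177) = 0.4422
Sum ≈ 2.3135 → 2.3135 bits.

2.3135 bits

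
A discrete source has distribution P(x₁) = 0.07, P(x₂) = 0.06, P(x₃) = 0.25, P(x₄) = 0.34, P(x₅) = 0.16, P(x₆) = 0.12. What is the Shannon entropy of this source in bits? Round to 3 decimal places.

2.331 bits

H = −Σ pᵢ log₂ pᵢ.
−0.07·log₂(0.07) = 0.2686
−0.06·log₂(0.06) = 0.2435
−0.25·log₂(0.25) = 0.5000
−0.34·log₂(0.34) = 0.5292
−0.16·log₂(0.16) = 0.4230
−0.12·log₂(0.12) = 0.3671
Sum ≈ 2.3313 → 2.331 bits.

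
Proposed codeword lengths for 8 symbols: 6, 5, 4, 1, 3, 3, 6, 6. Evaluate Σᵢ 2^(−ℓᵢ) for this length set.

With common denominator 2^6 = 64: Σ 2^(−ℓᵢ) = 1/64 + 2/64 + 4/64 + 32/64 + 8/64 + 8/64 + 1/64 + 1/64 = 57/64 = 0.890625.

0.890625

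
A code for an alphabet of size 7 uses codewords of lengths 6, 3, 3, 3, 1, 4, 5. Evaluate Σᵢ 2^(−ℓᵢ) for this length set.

With common denominator 2^6 = 64: Σ 2^(−ℓᵢ) = 1/64 + 8/64 + 8/64 + 8/64 + 32/64 + 4/64 + 2/64 = 63/64 = 0.984375.

0.984375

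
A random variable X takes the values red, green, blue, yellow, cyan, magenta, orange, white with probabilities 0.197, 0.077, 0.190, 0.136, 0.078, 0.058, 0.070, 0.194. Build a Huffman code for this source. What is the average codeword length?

Repeatedly combine the two least-probable nodes; the expected code length is the sum of the merged weights.
merge 29/500 + 7/100 → 16/125
merge 77/1000 + 39/500 → 31/200
merge 16/125 + 17/125 → 33/125
merge 31/200 + 19/100 → 69/200
merge 97/500 + 197/1000 → 391/1000
merge 33/125 + 69/200 → 609/1000
merge 391/1000 + 609/1000 → 1
L = 16/125 + 31/200 + 33/125 + 69/200 + 391/1000 + 609/1000 + 1 = 723/250 = 2.892 bits/symbol.

2.892 bits/symbol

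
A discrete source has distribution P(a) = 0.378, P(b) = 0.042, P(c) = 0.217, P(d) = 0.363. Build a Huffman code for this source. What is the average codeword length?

Repeatedly combine the two least-probable nodes; the expected code length is the sum of the merged weights.
merge 21/500 + 217/1000 → 259/1000
merge 259/1000 + 363/1000 → 311/500
merge 189/500 + 311/500 → 1
L = 259/1000 + 311/500 + 1 = 1881/1000 = 1.881 bits/symbol.

1.881 bits/symbol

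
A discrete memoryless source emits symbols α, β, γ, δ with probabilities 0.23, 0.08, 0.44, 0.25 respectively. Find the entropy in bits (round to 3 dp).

1.800 bits

H = −Σ pᵢ log₂ pᵢ.
−0.23·log₂(0.23) = 0.4877
−0.08·log₂(0.08) = 0.2915
−0.44·log₂(0.44) = 0.5211
−0.25·log₂(0.25) = 0.5000
Sum ≈ 1.8003 → 1.800 bits.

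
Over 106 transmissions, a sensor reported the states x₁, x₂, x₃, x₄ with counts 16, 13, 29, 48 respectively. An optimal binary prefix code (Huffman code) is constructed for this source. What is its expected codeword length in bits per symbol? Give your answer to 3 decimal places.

1.821 bits/symbol

Probabilities are the counts divided by 106.
Repeatedly combine the two least-probable nodes; the expected code length is the sum of the merged weights.
merge 13/106 + 8/53 → 29/106
merge 29/106 + 29/106 → 29/53
merge 24/53 + 29/53 → 1
L = 29/106 + 29/53 + 1 = 193/106 ≈ 1.821 bits/symbol.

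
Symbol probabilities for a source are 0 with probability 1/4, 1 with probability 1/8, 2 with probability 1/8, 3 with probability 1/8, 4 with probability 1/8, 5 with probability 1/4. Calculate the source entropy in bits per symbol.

Each probability is a power of 1/2, so log₂(1/p) is an integer.
H = Σ p·log₂(1/p) = 1/4·2 + 1/8·3 + 1/8·3 + 1/8·3 + 1/8·3 + 1/4·2 = 2.5 bits.

2.5 bits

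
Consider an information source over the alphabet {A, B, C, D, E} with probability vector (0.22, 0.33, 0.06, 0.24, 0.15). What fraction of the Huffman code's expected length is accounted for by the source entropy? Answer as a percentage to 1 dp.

97.6%

Entropy H = −Σ p log₂ p ≈ 2.1566 bits.
Huffman merges: 3/50+3/20→21/100; 21/100+11/50→43/100; 6/25+33/100→57/100; 43/100+57/100→1. L = 221/100 ≈ 2.2100.
Efficiency = H/L = 2.1566/2.2100 = 97.6%.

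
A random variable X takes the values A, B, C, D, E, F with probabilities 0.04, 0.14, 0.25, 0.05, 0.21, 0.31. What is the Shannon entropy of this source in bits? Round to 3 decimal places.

H = −Σ pᵢ log₂ pᵢ.
−0.04·log₂(0.04) = 0.1858
−0.14·log₂(0.14) = 0.3971
−0.25·log₂(0.25) = 0.5000
−0.05·log₂(0.05) = 0.2161
−0.21·log₂(0.21) = 0.4728
−0.31·log₂(0.31) = 0.5238
Sum ≈ 2.2956 → 2.296 bits.

2.296 bits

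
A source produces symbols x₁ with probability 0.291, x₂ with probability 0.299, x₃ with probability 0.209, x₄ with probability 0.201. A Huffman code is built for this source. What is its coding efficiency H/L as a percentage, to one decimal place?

Entropy H = −Σ p log₂ p ≈ 1.9763 bits.
Huffman merges: 201/1000+209/1000→41/100; 291/1000+299/1000→59/100; 41/100+59/100→1. L = 2 ≈ 2.0000.
Efficiency = H/L = 1.9763/2.0000 = 98.8%.

98.8%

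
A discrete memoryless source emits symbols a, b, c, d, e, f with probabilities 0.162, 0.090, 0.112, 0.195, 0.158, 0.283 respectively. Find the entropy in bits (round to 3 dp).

2.488 bits

H = −Σ pᵢ log₂ pᵢ.
−0.162·log₂(0.162) = 0.4254
−0.090·log₂(0.090) = 0.3127
−0.112·log₂(0.112) = 0.3537
−0.195·log₂(0.195) = 0.4599
−0.158·log₂(0.158) = 0.4206
−0.283·log₂(0.283) = 0.5154
Sum ≈ 2.4877 → 2.488 bits.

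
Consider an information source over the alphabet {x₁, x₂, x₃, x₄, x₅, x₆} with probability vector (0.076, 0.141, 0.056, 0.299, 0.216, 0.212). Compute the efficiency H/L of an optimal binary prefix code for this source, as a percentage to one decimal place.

Entropy H = −Σ p log₂ p ≈ 2.3867 bits.
Huffman merges: 7/125+19/250→33/250; 33/250+141/1000→273/1000; 53/250+27/125→107/250; 273/1000+299/1000→143/250; 107/250+143/250→1. L = 481/200 ≈ 2.4050.
Efficiency = H/L = 2.3867/2.4050 = 99.2%.

99.2%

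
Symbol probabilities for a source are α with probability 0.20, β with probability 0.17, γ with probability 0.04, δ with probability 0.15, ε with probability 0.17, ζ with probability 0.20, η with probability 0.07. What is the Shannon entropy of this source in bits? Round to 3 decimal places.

H = −Σ pᵢ log₂ pᵢ.
−0.20·log₂(0.20) = 0.4644
−0.17·log₂(0.17) = 0.4346
−0.04·log₂(0.04) = 0.1858
−0.15·log₂(0.15) = 0.4105
−0.17·log₂(0.17) = 0.4346
−0.20·log₂(0.20) = 0.4644
−0.07·log₂(0.07) = 0.2686
Sum ≈ 2.6628 → 2.663 bits.

2.663 bits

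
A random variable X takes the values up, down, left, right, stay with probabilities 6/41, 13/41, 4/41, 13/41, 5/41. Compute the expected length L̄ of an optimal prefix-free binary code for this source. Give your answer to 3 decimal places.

2.220 bits/symbol

Repeatedly combine the two least-probable nodes; the expected code length is the sum of the merged weights.
merge 4/41 + 5/41 → 9/41
merge 6/41 + 9/41 → 15/41
merge 13/41 + 13/41 → 26/41
merge 15/41 + 26/41 → 1
L = 9/41 + 15/41 + 26/41 + 1 = 91/41 ≈ 2.220 bits/symbol.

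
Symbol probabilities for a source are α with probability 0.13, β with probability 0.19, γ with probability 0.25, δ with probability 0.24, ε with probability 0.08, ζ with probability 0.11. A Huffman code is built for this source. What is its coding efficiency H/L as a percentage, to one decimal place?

Entropy H = −Σ p log₂ p ≈ 2.4738 bits.
Huffman merges: 2/25+11/100→19/100; 13/100+19/100→8/25; 19/100+6/25→43/100; 1/4+8/25→57/100; 43/100+57/100→1. L = 251/100 ≈ 2.5100.
Efficiency = H/L = 2.4738/2.5100 = 98.6%.

98.6%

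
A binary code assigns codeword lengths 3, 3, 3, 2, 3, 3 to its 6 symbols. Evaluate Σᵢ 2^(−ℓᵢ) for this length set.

0.875

With common denominator 2^3 = 8: Σ 2^(−ℓᵢ) = 1/8 + 1/8 + 1/8 + 2/8 + 1/8 + 1/8 = 7/8 = 0.875.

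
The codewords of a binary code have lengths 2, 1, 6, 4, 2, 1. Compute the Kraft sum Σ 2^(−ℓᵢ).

1.578125

With common denominator 2^6 = 64: Σ 2^(−ℓᵢ) = 16/64 + 32/64 + 1/64 + 4/64 + 16/64 + 32/64 = 101/64 = 1.578125.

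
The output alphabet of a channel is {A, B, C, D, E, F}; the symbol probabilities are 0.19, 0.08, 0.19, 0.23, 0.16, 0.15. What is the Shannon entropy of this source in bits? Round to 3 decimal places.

H = −Σ pᵢ log₂ pᵢ.
−0.19·log₂(0.19) = 0.4552
−0.08·log₂(0.08) = 0.2915
−0.19·log₂(0.19) = 0.4552
−0.23·log₂(0.23) = 0.4877
−0.16·log₂(0.16) = 0.4230
−0.15·log₂(0.15) = 0.4105
Sum ≈ 2.5232 → 2.523 bits.

2.523 bits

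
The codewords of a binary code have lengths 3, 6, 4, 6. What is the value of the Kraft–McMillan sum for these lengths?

With common denominator 2^6 = 64: Σ 2^(−ℓᵢ) = 8/64 + 1/64 + 4/64 + 1/64 = 14/64 = 0.21875.

0.21875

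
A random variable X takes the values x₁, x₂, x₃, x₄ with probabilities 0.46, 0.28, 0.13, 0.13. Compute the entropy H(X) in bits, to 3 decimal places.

1.795 bits

H = −Σ pᵢ log₂ pᵢ.
−0.46·log₂(0.46) = 0.5153
−0.28·log₂(0.28) = 0.5142
−0.13·log₂(0.13) = 0.3826
−0.13·log₂(0.13) = 0.3826
Sum ≈ 1.7948 → 1.795 bits.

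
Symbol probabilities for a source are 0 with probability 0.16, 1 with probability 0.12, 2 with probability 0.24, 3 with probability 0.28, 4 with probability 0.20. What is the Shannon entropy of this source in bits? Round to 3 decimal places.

H = −Σ pᵢ log₂ pᵢ.
−0.16·log₂(0.16) = 0.4230
−0.12·log₂(0.12) = 0.3671
−0.24·log₂(0.24) = 0.4941
−0.28·log₂(0.28) = 0.5142
−0.20·log₂(0.20) = 0.4644
Sum ≈ 2.2628 → 2.263 bits.

2.263 bits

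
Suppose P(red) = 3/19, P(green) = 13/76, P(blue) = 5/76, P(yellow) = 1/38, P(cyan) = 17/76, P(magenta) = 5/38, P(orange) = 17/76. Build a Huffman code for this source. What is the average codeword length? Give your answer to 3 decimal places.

2.645 bits/symbol

Repeatedly combine the two least-probable nodes; the expected code length is the sum of the merged weights.
merge 1/38 + 5/76 → 7/76
merge 7/76 + 5/38 → 17/76
merge 3/19 + 13/76 → 25/76
merge 17/76 + 17/76 → 17/38
merge 17/76 + 25/76 → 21/38
merge 17/38 + 21/38 → 1
L = 7/76 + 17/76 + 25/76 + 17/38 + 21/38 + 1 = 201/76 ≈ 2.645 bits/symbol.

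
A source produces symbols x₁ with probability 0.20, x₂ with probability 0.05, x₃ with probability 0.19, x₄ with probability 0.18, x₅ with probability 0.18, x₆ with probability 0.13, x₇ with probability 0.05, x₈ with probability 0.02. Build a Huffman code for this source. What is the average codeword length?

Repeatedly combine the two least-probable nodes; the expected code length is the sum of the merged weights.
merge 1/50 + 1/20 → 7/100
merge 1/20 + 7/100 → 3/25
merge 3/25 + 13/100 → 1/4
merge 9/50 + 9/50 → 9/25
merge 19/100 + 1/5 → 39/100
merge 1/4 + 9/25 → 61/100
merge 39/100 + 61/100 → 1
L = 7/100 + 3/25 + 1/4 + 9/25 + 39/100 + 61/100 + 1 = 14/5 = 2.8 bits/symbol.

2.8 bits/symbol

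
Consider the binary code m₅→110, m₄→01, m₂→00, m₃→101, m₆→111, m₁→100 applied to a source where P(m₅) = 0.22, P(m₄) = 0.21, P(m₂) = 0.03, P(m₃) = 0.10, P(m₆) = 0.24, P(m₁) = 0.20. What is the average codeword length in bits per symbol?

L̄ = Σ pᵢ·ℓᵢ = 0.22·3 + 0.21·2 + 0.03·2 + 0.10·3 + 0.24·3 + 0.20·3 = 2.76 bits/symbol.

2.76 bits/symbol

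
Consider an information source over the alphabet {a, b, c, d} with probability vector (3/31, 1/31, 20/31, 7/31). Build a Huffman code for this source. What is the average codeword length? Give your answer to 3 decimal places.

Repeatedly combine the two least-probable nodes; the expected code length is the sum of the merged weights.
merge 1/31 + 3/31 → 4/31
merge 4/31 + 7/31 → 11/31
merge 11/31 + 20/31 → 1
L = 4/31 + 11/31 + 1 = 46/31 ≈ 1.484 bits/symbol.

1.484 bits/symbol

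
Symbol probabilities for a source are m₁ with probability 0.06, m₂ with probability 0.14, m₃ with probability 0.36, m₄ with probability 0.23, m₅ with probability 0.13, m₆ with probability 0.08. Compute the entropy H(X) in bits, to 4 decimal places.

2.3331 bits

H = −Σ pᵢ log₂ pᵢ.
−0.06·log₂(0.06) = 0.2435
−0.14·log₂(0.14) = 0.3971
−0.36·log₂(0.36) = 0.5306
−0.23·log₂(0.23) = 0.4877
−0.13·log₂(0.13) = 0.3826
−0.08·log₂(0.08) = 0.2915
Sum ≈ 2.3331 → 2.3331 bits.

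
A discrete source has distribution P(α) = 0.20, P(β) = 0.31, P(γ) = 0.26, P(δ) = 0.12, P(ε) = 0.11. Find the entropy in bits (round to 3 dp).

2.211 bits

H = −Σ pᵢ log₂ pᵢ.
−0.20·log₂(0.20) = 0.4644
−0.31·log₂(0.31) = 0.5238
−0.26·log₂(0.26) = 0.5053
−0.12·log₂(0.12) = 0.3671
−0.11·log₂(0.11) = 0.3503
Sum ≈ 2.2108 → 2.211 bits.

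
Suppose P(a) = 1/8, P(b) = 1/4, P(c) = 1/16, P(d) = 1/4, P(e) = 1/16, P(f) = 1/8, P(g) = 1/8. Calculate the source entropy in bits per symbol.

Each probability is a power of 1/2, so log₂(1/p) is an integer.
H = Σ p·log₂(1/p) = 1/8·3 + 1/4·2 + 1/16·4 + 1/4·2 + 1/16·4 + 1/8·3 + 1/8·3 = 2.625 bits.

2.625 bits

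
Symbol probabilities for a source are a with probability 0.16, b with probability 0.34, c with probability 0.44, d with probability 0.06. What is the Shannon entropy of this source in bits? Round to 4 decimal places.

1.7169 bits

H = −Σ pᵢ log₂ pᵢ.
−0.16·log₂(0.16) = 0.4230
−0.34·log₂(0.34) = 0.5292
−0.44·log₂(0.44) = 0.5211
−0.06·log₂(0.06) = 0.2435
Sum ≈ 1.7169 → 1.7169 bits.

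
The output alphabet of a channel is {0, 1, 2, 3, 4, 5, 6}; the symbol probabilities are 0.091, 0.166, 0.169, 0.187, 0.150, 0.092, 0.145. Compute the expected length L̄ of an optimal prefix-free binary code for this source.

Repeatedly combine the two least-probable nodes; the expected code length is the sum of the merged weights.
merge 91/1000 + 23/250 → 183/1000
merge 29/200 + 3/20 → 59/200
merge 83/500 + 169/1000 → 67/200
merge 183/1000 + 187/1000 → 37/100
merge 59/200 + 67/200 → 63/100
merge 37/100 + 63/100 → 1
L = 183/1000 + 59/200 + 67/200 + 37/100 + 63/100 + 1 = 2813/1000 = 2.813 bits/symbol.

2.813 bits/symbol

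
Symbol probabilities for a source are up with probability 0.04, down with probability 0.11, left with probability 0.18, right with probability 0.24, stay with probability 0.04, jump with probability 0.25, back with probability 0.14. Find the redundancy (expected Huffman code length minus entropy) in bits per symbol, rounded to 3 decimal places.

Entropy H = −Σ p log₂ p ≈ 2.5583 bits.
Huffman merges: 1/25+1/25→2/25; 2/25+11/100→19/100; 7/50+9/50→8/25; 19/100+6/25→43/100; 1/4+8/25→57/100; 43/100+57/100→1. L = 259/100 ≈ 2.5900.
L − H = 2.5900 − 2.5583 = 0.032 bits.

0.032 bits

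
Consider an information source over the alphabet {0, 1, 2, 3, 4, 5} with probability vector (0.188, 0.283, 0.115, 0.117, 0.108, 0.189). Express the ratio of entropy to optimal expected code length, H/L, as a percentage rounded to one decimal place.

Entropy H = −Σ p log₂ p ≈ 2.4907 bits.
Huffman merges: 27/250+23/200→223/1000; 117/1000+47/250→61/200; 189/1000+223/1000→103/250; 283/1000+61/200→147/250; 103/250+147/250→1. L = 316/125 ≈ 2.5280.
Efficiency = H/L = 2.4907/2.5280 = 98.5%.

98.5%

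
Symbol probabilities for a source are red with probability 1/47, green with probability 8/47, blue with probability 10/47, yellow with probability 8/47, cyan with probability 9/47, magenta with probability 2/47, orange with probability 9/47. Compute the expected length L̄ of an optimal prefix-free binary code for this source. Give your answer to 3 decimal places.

2.660 bits/symbol

Repeatedly combine the two least-probable nodes; the expected code length is the sum of the merged weights.
merge 1/47 + 2/47 → 3/47
merge 3/47 + 8/47 → 11/47
merge 8/47 + 9/47 → 17/47
merge 9/47 + 10/47 → 19/47
merge 11/47 + 17/47 → 28/47
merge 19/47 + 28/47 → 1
L = 3/47 + 11/47 + 17/47 + 19/47 + 28/47 + 1 = 125/47 ≈ 2.660 bits/symbol.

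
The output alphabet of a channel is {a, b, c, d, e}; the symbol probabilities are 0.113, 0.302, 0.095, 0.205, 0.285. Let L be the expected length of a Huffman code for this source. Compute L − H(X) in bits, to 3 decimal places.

0.023 bits

Entropy H = −Σ p log₂ p ≈ 2.1846 bits.
Huffman merges: 19/200+113/1000→26/125; 41/200+26/125→413/1000; 57/200+151/500→587/1000; 413/1000+587/1000→1. L = 276/125 ≈ 2.2080.
L − H = 2.2080 − 2.1846 = 0.023 bits.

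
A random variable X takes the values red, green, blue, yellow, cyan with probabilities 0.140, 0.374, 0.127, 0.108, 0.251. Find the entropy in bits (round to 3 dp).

H = −Σ pᵢ log₂ pᵢ.
−0.140·log₂(0.140) = 0.3971
−0.374·log₂(0.374) = 0.5307
−0.127·log₂(0.127) = 0.3781
−0.108·log₂(0.108) = 0.3468
−0.251·log₂(0.251) = 0.5006
Sum ≈ 2.1532 → 2.153 bits.

2.153 bits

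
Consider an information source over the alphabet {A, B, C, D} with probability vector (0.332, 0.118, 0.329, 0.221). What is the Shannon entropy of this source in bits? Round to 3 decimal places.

1.901 bits

H = −Σ pᵢ log₂ pᵢ.
−0.332·log₂(0.332) = 0.5281
−0.118·log₂(0.118) = 0.3638
−0.329·log₂(0.329) = 0.5277
−0.221·log₂(0.221) = 0.4813
Sum ≈ 1.9009 → 1.901 bits.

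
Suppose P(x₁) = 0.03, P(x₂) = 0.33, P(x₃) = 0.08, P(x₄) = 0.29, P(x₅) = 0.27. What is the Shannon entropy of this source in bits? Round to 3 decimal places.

1.999 bits

H = −Σ pᵢ log₂ pᵢ.
−0.03·log₂(0.03) = 0.1518
−0.33·log₂(0.33) = 0.5278
−0.08·log₂(0.08) = 0.2915
−0.29·log₂(0.29) = 0.5179
−0.27·log₂(0.27) = 0.5100
Sum ≈ 1.9990 → 1.999 bits.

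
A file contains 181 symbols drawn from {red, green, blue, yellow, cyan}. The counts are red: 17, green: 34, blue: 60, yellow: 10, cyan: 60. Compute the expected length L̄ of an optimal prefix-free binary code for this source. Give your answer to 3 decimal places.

Probabilities are the counts divided by 181.
Repeatedly combine the two least-probable nodes; the expected code length is the sum of the merged weights.
merge 10/181 + 17/181 → 27/181
merge 27/181 + 34/181 → 61/181
merge 60/181 + 60/181 → 120/181
merge 61/181 + 120/181 → 1
L = 27/181 + 61/181 + 120/181 + 1 = 389/181 ≈ 2.149 bits/symbol.

2.149 bits/symbol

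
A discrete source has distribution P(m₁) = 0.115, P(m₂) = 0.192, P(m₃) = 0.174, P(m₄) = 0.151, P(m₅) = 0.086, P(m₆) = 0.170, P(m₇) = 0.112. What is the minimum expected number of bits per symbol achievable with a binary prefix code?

Repeatedly combine the two least-probable nodes; the expected code length is the sum of the merged weights.
merge 43/500 + 14/125 → 99/500
merge 23/200 + 151/1000 → 133/500
merge 17/100 + 87/500 → 43/125
merge 24/125 + 99/500 → 39/100
merge 133/500 + 43/125 → 61/100
merge 39/100 + 61/100 → 1
L = 99/500 + 133/500 + 43/125 + 39/100 + 61/100 + 1 = 351/125 = 2.808 bits/symbol.

2.808 bits/symbol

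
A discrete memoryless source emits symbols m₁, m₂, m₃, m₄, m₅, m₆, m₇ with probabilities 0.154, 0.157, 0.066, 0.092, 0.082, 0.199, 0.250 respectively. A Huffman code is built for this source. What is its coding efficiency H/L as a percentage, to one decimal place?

98.9%

Entropy H = −Σ p log₂ p ≈ 2.6699 bits.
Huffman merges: 33/500+41/500→37/250; 23/250+37/250→6/25; 77/500+157/1000→311/1000; 199/1000+6/25→439/1000; 1/4+311/1000→561/1000; 439/1000+561/1000→1. L = 2699/1000 ≈ 2.6990.
Efficiency = H/L = 2.6699/2.6990 = 98.9%.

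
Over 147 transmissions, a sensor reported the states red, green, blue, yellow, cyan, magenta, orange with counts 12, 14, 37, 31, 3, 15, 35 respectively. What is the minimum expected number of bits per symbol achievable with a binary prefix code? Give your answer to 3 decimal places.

Probabilities are the counts divided by 147.
Repeatedly combine the two least-probable nodes; the expected code length is the sum of the merged weights.
merge 1/49 + 4/49 → 5/49
merge 2/21 + 5/49 → 29/147
merge 5/49 + 29/147 → 44/147
merge 31/147 + 5/21 → 22/49
merge 37/147 + 44/147 → 27/49
merge 22/49 + 27/49 → 1
L = 5/49 + 29/147 + 44/147 + 22/49 + 27/49 + 1 = 382/147 ≈ 2.599 bits/symbol.

2.599 bits/symbol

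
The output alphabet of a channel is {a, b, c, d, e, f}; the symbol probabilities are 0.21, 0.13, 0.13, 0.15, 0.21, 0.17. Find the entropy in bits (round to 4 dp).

H = −Σ pᵢ log₂ pᵢ.
−0.21·log₂(0.21) = 0.4728
−0.13·log₂(0.13) = 0.3826
−0.13·log₂(0.13) = 0.3826
−0.15·log₂(0.15) = 0.4105
−0.21·log₂(0.21) = 0.4728
−0.17·log₂(0.17) = 0.4346
Sum ≈ 2.5561 → 2.5561 bits.

2.5561 bits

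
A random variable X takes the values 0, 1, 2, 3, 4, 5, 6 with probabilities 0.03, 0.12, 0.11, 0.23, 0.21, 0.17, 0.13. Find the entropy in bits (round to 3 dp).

2.647 bits

H = −Σ pᵢ log₂ pᵢ.
−0.03·log₂(0.03) = 0.1518
−0.12·log₂(0.12) = 0.3671
−0.11·log₂(0.11) = 0.3503
−0.23·log₂(0.23) = 0.4877
−0.21·log₂(0.21) = 0.4728
−0.17·log₂(0.17) = 0.4346
−0.13·log₂(0.13) = 0.3826
Sum ≈ 2.6468 → 2.647 bits.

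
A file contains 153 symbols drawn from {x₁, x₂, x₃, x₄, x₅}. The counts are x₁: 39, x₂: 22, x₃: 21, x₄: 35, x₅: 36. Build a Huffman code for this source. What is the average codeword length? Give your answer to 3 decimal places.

2.281 bits/symbol

Probabilities are the counts divided by 153.
Repeatedly combine the two least-probable nodes; the expected code length is the sum of the merged weights.
merge 7/51 + 22/153 → 43/153
merge 35/153 + 4/17 → 71/153
merge 13/51 + 43/153 → 82/153
merge 71/153 + 82/153 → 1
L = 43/153 + 71/153 + 82/153 + 1 = 349/153 ≈ 2.281 bits/symbol.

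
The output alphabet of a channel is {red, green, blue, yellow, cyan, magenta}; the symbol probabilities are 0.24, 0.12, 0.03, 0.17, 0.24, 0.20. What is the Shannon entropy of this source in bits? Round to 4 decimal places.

2.4061 bits

H = −Σ pᵢ log₂ pᵢ.
−0.24·log₂(0.24) = 0.4941
−0.12·log₂(0.12) = 0.3671
−0.03·log₂(0.03) = 0.1518
−0.17·log₂(0.17) = 0.4346
−0.24·log₂(0.24) = 0.4941
−0.20·log₂(0.20) = 0.4644
Sum ≈ 2.4061 → 2.4061 bits.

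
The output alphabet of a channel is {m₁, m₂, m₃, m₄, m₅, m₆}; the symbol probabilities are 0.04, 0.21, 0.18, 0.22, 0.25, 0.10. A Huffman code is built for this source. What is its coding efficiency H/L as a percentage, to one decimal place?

Entropy H = −Σ p log₂ p ≈ 2.4167 bits.
Huffman merges: 1/25+1/10→7/50; 7/50+9/50→8/25; 21/100+11/50→43/100; 1/4+8/25→57/100; 43/100+57/100→1. L = 123/50 ≈ 2.4600.
Efficiency = H/L = 2.4167/2.4600 = 98.2%.

98.2%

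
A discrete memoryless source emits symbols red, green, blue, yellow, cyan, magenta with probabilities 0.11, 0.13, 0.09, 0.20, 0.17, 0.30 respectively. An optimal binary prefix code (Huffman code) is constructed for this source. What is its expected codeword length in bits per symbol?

Repeatedly combine the two least-probable nodes; the expected code length is the sum of the merged weights.
merge 9/100 + 11/100 → 1/5
merge 13/100 + 17/100 → 3/10
merge 1/5 + 1/5 → 2/5
merge 3/10 + 3/10 → 3/5
merge 2/5 + 3/5 → 1
L = 1/5 + 3/10 + 2/5 + 3/5 + 1 = 5/2 = 2.5 bits/symbol.

2.5 bits/symbol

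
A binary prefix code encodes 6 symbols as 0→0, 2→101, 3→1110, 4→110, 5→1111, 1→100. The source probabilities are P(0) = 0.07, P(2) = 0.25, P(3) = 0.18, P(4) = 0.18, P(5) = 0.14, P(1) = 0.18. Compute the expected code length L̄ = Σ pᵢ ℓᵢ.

3.18 bits/symbol

L̄ = Σ pᵢ·ℓᵢ = 0.07·1 + 0.25·3 + 0.18·4 + 0.18·3 + 0.14·4 + 0.18·3 = 3.18 bits/symbol.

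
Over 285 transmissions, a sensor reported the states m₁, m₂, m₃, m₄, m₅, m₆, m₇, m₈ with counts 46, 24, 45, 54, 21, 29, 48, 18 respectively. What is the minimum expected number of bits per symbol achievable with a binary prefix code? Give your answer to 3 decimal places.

Probabilities are the counts divided by 285.
Repeatedly combine the two least-probable nodes; the expected code length is the sum of the merged weights.
merge 6/95 + 7/95 → 13/95
merge 8/95 + 29/285 → 53/285
merge 13/95 + 3/19 → 28/95
merge 46/285 + 16/95 → 94/285
merge 53/285 + 18/95 → 107/285
merge 28/95 + 94/285 → 178/285
merge 107/285 + 178/285 → 1
L = 13/95 + 53/285 + 28/95 + 94/285 + 107/285 + 178/285 + 1 = 56/19 ≈ 2.947 bits/symbol.

2.947 bits/symbol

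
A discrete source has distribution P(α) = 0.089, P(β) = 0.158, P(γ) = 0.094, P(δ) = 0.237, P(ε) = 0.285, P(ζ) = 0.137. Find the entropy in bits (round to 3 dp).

2.453 bits

H = −Σ pᵢ log₂ pᵢ.
−0.089·log₂(0.089) = 0.3106
−0.158·log₂(0.158) = 0.4206
−0.094·log₂(0.094) = 0.3207
−0.237·log₂(0.237) = 0.4923
−0.285·log₂(0.285) = 0.5161
−0.137·log₂(0.137) = 0.3929
Sum ≈ 2.4531 → 2.453 bits.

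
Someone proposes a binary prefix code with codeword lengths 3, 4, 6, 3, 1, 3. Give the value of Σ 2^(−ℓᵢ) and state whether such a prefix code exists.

With common denominator 2^6 = 64: Σ 2^(−ℓᵢ) = 8/64 + 4/64 + 1/64 + 8/64 + 32/64 + 8/64 = 61/64 = 0.953125.
Kraft's inequality requires Σ ≤ 1; here Σ = 0.953125 ≤ 1, so such a prefix code exists.

0.953125; yes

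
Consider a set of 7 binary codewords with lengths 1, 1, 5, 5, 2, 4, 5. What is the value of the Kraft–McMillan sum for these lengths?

1.40625

With common denominator 2^5 = 32: Σ 2^(−ℓᵢ) = 16/32 + 16/32 + 1/32 + 1/32 + 8/32 + 2/32 + 1/32 = 45/32 = 1.40625.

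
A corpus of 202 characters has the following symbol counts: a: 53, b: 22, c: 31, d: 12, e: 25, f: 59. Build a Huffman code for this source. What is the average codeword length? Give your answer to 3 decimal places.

2.446 bits/symbol

Probabilities are the counts divided by 202.
Repeatedly combine the two least-probable nodes; the expected code length is the sum of the merged weights.
merge 6/101 + 11/101 → 17/101
merge 25/202 + 31/202 → 28/101
merge 17/101 + 53/202 → 87/202
merge 28/101 + 59/202 → 115/202
merge 87/202 + 115/202 → 1
L = 17/101 + 28/101 + 87/202 + 115/202 + 1 = 247/101 ≈ 2.446 bits/symbol.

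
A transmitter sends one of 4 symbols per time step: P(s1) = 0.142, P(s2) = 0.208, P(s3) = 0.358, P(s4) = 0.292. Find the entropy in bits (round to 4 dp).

1.9202 bits

H = −Σ pᵢ log₂ pᵢ.
−0.142·log₂(0.142) = 0.3999
−0.208·log₂(0.208) = 0.4712
−0.358·log₂(0.358) = 0.5305
−0.292·log₂(0.292) = 0.5186
Sum ≈ 1.9202 → 1.9202 bits.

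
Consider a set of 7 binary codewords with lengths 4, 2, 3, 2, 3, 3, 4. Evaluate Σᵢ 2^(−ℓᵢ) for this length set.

With common denominator 2^4 = 16: Σ 2^(−ℓᵢ) = 1/16 + 4/16 + 2/16 + 4/16 + 2/16 + 2/16 + 1/16 = 16/16 = 1.

1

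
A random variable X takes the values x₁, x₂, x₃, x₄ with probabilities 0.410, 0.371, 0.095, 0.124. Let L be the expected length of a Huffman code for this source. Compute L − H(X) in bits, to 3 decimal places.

Entropy H = −Σ p log₂ p ≈ 1.7542 bits.
Huffman merges: 19/200+31/250→219/1000; 219/1000+371/1000→59/100; 41/100+59/100→1. L = 1809/1000 ≈ 1.8090.
L − H = 1.8090 − 1.7542 = 0.055 bits.

0.055 bits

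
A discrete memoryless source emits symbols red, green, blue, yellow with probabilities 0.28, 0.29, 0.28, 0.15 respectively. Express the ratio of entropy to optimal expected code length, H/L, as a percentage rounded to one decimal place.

97.8%

Entropy H = −Σ p log₂ p ≈ 1.9569 bits.
Huffman merges: 3/20+7/25→43/100; 7/25+29/100→57/100; 43/100+57/100→1. L = 2 ≈ 2.0000.
Efficiency = H/L = 1.9569/2.0000 = 97.8%.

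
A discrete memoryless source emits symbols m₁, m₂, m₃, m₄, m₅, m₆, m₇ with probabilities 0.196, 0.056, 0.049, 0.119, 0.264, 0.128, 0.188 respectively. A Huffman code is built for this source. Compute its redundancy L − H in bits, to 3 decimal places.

0.032 bits

Entropy H = −Σ p log₂ p ≈ 2.6125 bits.
Huffman merges: 49/1000+7/125→21/200; 21/200+119/1000→28/125; 16/125+47/250→79/250; 49/250+28/125→21/50; 33/125+79/250→29/50; 21/50+29/50→1. L = 529/200 ≈ 2.6450.
L − H = 2.6450 − 2.6125 = 0.032 bits.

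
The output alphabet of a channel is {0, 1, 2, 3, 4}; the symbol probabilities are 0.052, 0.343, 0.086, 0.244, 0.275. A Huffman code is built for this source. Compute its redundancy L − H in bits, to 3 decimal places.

Entropy H = −Σ p log₂ p ≈ 2.0644 bits.
Huffman merges: 13/250+43/500→69/500; 69/500+61/250→191/500; 11/40+343/1000→309/500; 191/500+309/500→1. L = 1069/500 ≈ 2.1380.
L − H = 2.1380 − 2.0644 = 0.074 bits.

0.074 bits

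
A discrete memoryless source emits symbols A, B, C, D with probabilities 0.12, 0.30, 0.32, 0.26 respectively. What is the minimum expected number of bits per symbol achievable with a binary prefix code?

2 bits/symbol

Repeatedly combine the two least-probable nodes; the expected code length is the sum of the merged weights.
merge 3/25 + 13/50 → 19/50
merge 3/10 + 8/25 → 31/50
merge 19/50 + 31/50 → 1
L = 19/50 + 31/50 + 1 = 2 bits/symbol.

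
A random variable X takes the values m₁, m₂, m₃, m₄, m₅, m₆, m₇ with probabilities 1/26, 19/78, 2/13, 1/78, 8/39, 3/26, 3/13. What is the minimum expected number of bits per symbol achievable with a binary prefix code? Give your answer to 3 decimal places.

Repeatedly combine the two least-probable nodes; the expected code length is the sum of the merged weights.
merge 1/78 + 1/26 → 2/39
merge 2/39 + 3/26 → 1/6
merge 2/13 + 1/6 → 25/78
merge 8/39 + 3/13 → 17/39
merge 19/78 + 25/78 → 22/39
merge 17/39 + 22/39 → 1
L = 2/39 + 1/6 + 25/78 + 17/39 + 22/39 + 1 = 33/13 ≈ 2.538 bits/symbol.

2.538 bits/symbol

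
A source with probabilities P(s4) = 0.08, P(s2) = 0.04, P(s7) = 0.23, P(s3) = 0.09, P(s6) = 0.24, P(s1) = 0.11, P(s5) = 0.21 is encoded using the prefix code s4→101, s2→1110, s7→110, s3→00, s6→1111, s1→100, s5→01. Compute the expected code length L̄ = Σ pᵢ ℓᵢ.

L̄ = Σ pᵢ·ℓᵢ = 0.08·3 + 0.04·4 + 0.23·3 + 0.09·2 + 0.24·4 + 0.11·3 + 0.21·2 = 2.98 bits/symbol.

2.98 bits/symbol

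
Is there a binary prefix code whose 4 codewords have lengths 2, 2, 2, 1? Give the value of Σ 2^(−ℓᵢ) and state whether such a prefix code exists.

1.25; no

With common denominator 2^2 = 4: Σ 2^(−ℓᵢ) = 1/4 + 1/4 + 1/4 + 2/4 = 5/4 = 1.25.
Kraft's inequality requires Σ ≤ 1; here Σ = 1.25 > 1, so no such prefix code exists.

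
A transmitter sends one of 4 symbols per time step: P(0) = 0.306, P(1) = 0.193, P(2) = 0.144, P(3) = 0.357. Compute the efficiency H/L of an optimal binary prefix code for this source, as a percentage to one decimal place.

Entropy H = −Σ p log₂ p ≈ 1.9139 bits.
Huffman merges: 18/125+193/1000→337/1000; 153/500+337/1000→643/1000; 357/1000+643/1000→1. L = 99/50 ≈ 1.9800.
Efficiency = H/L = 1.9139/1.9800 = 96.7%.

96.7%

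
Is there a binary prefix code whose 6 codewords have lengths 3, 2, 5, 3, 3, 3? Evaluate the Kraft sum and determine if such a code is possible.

With common denominator 2^5 = 32: Σ 2^(−ℓᵢ) = 4/32 + 8/32 + 1/32 + 4/32 + 4/32 + 4/32 = 25/32 = 0.78125.
Kraft's inequality requires Σ ≤ 1; here Σ = 0.78125 ≤ 1, so such a prefix code exists.

0.78125; yes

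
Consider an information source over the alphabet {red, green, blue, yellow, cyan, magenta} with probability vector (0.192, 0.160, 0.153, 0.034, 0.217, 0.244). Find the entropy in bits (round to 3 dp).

2.435 bits

H = −Σ pᵢ log₂ pᵢ.
−0.192·log₂(0.192) = 0.4571
−0.160·log₂(0.160) = 0.4230
−0.153·log₂(0.153) = 0.4144
−0.034·log₂(0.034) = 0.1659
−0.217·log₂(0.217) = 0.4783
−0.244·log₂(0.244) = 0.4966
Sum ≈ 2.4353 → 2.435 bits.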